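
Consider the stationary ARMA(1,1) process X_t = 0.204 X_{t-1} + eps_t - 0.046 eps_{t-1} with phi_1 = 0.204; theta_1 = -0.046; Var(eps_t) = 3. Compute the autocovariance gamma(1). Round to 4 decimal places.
\gamma(1) = 0.4899

Multiply the model equation by X_{t-k} and take expectations. With theta_0 = psi_0 = 1 and psi_j the MA(infinity) weights, this gives
  gamma(k) - sum_i phi_i gamma(k-i) = c_k,
  c_k = sigma^2 * sum_{j=k..q} theta_j psi_{j-k}   (c_k = 0 for k > q),
using gamma(-m) = gamma(m).
psi-weights needed (psi_j = theta_j + sum_i phi_i psi_{j-i}):
  psi_1 = theta_1 + phi_1 = -0.046 + (0.204) = 0.158
Right-hand sides:
  c_0 = sigma^2 (1 + theta_1 psi_1) = 3 * (1 + (-0.046)(0.158)) = 3 * 0.992732 = 2.978196
  c_1 = sigma^2 theta_1 = 3 * (-0.046) = -0.138
  c_2 = 0
Equations for k = 0 and k = 1 (AR order 1):
  gamma(0) = phi_1 gamma(1) + c_0
  gamma(1) = phi_1 gamma(0) + c_1
Substituting the second into the first: gamma(0) (1 - phi_1^2) = c_0 + phi_1 c_1, so
  gamma(0) = (c_0 + phi_1 c_1) / (1 - phi_1^2) = (2.978196 + (0.204)(-0.138)) / (1 - (0.204)^2) = 2.950044 / 0.958384 = 3.078144.
  gamma(1) = phi_1 gamma(0) + c_1 = (0.204)(3.078144) + (-0.138) = 0.489941.
Therefore gamma(1) = 0.4899 (to 4 decimal places).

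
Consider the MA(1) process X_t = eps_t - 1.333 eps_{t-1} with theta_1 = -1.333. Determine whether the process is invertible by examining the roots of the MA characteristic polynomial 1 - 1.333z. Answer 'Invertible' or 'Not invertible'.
\text{Not invertible}

The MA(q) characteristic polynomial is P(z) = 1 - 1.333z.
Invertibility requires all roots to lie outside the unit circle, i.e. |z| > 1 for every root.
This is linear in z: 1 + (-1.333) z = 0  =>  z = -1/(-1.333) = 0.750188,  |z| = 0.750188.
Moduli of all roots: 0.7502.
All moduli strictly greater than 1? No.
Verdict: Not invertible.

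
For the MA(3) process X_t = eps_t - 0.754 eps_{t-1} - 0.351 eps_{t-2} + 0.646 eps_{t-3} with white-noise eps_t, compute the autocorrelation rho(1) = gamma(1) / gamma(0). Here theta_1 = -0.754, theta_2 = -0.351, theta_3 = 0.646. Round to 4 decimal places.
\rho(1) = -0.3395

For an MA(q) process with theta_0 = 1, the autocovariance is
  gamma(k) = sigma^2 * sum_{i=0..q-k} theta_i * theta_{i+k},
and rho(k) = gamma(k) / gamma(0). Sigma^2 cancels.
  numerator   = (1)*(-0.754) + (-0.754)*(-0.351) + (-0.351)*(0.646) = -0.716092.
  denominator = (1)^2 + (-0.754)^2 + (-0.351)^2 + (0.646)^2 = 2.109033.
  rho(1) = -0.716092 / 2.109033 = -0.3395.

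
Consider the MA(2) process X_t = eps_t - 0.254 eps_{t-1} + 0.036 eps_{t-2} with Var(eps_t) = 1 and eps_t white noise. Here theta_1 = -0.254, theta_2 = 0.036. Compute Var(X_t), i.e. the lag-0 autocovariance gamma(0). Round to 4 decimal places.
\gamma(0) = 1.0658

For an MA(q) process X_t = eps_t + sum_i theta_i eps_{t-i} with
Var(eps_t) = sigma^2, the variance is
  gamma(0) = sigma^2 * (1 + sum_i theta_i^2).
  sum_i theta_i^2 = (-0.254)^2 + (0.036)^2 = 0.064516 + 0.001296 = 0.065812.
  gamma(0) = 1 * (1 + 0.065812) = 1 * 1.065812 = 1.065812, which rounds to 1.0658.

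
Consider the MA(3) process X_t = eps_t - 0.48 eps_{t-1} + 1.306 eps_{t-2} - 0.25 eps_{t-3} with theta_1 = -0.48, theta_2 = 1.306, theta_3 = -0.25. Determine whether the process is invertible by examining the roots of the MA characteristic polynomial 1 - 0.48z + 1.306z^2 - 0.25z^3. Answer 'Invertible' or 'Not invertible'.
\text{Not invertible}

The MA(q) characteristic polynomial is P(z) = 1 - 0.48z + 1.306z^2 - 0.25z^3.
Invertibility requires all roots to lie outside the unit circle, i.e. |z| > 1 for every root.
Degree 3: look for a simple real root z0 first, then factor out (1 - z/z0) and solve the remaining quadratic.
Testing z0 = 5: P(5) = 1 + (-0.48)(5) + (1.306)(5)^2 + (-0.25)(5)^3
  = 1 + (-2.4) + (32.65) + (-31.25) = 0.  So z_0 = 5 is a root, |z_0| = 5.
Divide out the factor (1 - 0.2 z) = (1 - z/z0) (since 1/z0 = 0.2):
  P(z) = (1 - 0.2 z)(1 + (-0.28) z + (1.25) z^2)
  [check: z-coef -0.28 - (0.2) = -0.48; z^2-coef 1.25 - (0.2)(-0.28) = 1.306; z^3-coef -(0.2)(1.25) = -0.25.]
Remaining roots from the quadratic factor 1 + (-0.28) z + (1.25) z^2:
  Set 1 + (-0.28) z + (1.25) z^2 = 0, i.e. a z^2 + b z + c = 0 with a = 1.25, b = -0.28, c = 1.
  Discriminant D = b^2 - 4ac = (-0.28)^2 - 4*(1.25)*1 = 0.0784 - (5) = -4.9216.
  D < 0, so the roots are the complex-conjugate pair z = (-b +/- i sqrt(-D)) / (2a) = 0.112 +/- 0.8874i.
  For a conjugate pair |z|^2 = z * conj(z) = (product of roots) = c/a = 1/(1.25) = 0.8, so |z| = sqrt(0.8) = 0.8944 for both roots.
Moduli of all roots: 5.0000, 0.8944, 0.8944.
All moduli strictly greater than 1? No.
Verdict: Not invertible.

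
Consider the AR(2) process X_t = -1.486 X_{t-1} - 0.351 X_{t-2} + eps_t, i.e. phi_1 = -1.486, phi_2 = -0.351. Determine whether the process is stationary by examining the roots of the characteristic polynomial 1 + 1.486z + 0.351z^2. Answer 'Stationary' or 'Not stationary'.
\text{Not stationary}

The AR(p) characteristic polynomial is P(z) = 1 + 1.486z + 0.351z^2.
Stationarity requires all roots to lie outside the unit circle, i.e. |z| > 1 for every root.
Set 1 + (1.486) z + (0.351) z^2 = 0, i.e. a z^2 + b z + c = 0 with a = 0.351, b = 1.486, c = 1.
Discriminant D = b^2 - 4ac = (1.486)^2 - 4*(0.351)*1 = 2.208196 - (1.404) = 0.804196.
D >= 0, so the roots are real: z = (-b +/- sqrt(D)) / (2a) = (-1.486 +/- 0.89677) / (0.702).
  z_1 = (-1.486 + 0.89677) / (0.702) = -0.8394,   |z_1| = 0.8394.
  z_2 = (-1.486 - 0.89677) / (0.702) = -3.3943,   |z_2| = 3.3943.
Moduli of all roots: 0.8394, 3.3943.
All moduli strictly greater than 1? No.
Verdict: Not stationary.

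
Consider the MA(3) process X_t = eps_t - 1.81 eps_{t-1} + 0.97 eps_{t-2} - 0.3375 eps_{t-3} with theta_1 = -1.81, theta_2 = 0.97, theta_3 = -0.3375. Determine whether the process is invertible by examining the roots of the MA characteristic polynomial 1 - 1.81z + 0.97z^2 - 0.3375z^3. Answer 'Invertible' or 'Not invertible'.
\text{Not invertible}

The MA(q) characteristic polynomial is P(z) = 1 - 1.81z + 0.97z^2 - 0.3375z^3.
Invertibility requires all roots to lie outside the unit circle, i.e. |z| > 1 for every root.
Degree 3: look for a simple real root z0 first, then factor out (1 - z/z0) and solve the remaining quadratic.
Testing z0 = 0.8: P(0.8) = 1 + (-1.81)(0.8) + (0.97)(0.8)^2 + (-0.3375)(0.8)^3
  = 1 + (-1.448) + (0.6208) + (-0.1728) = 0.  So z_0 = 0.8 is a root, |z_0| = 0.8.
Divide out the factor (1 - 1.25 z) = (1 - z/z0) (since 1/z0 = 1.25):
  P(z) = (1 - 1.25 z)(1 + (-0.56) z + (0.27) z^2)
  [check: z-coef -0.56 - (1.25) = -1.81; z^2-coef 0.27 - (1.25)(-0.56) = 0.97; z^3-coef -(1.25)(0.27) = -0.3375.]
Remaining roots from the quadratic factor 1 + (-0.56) z + (0.27) z^2:
  Set 1 + (-0.56) z + (0.27) z^2 = 0, i.e. a z^2 + b z + c = 0 with a = 0.27, b = -0.56, c = 1.
  Discriminant D = b^2 - 4ac = (-0.56)^2 - 4*(0.27)*1 = 0.3136 - (1.08) = -0.7664.
  D < 0, so the roots are the complex-conjugate pair z = (-b +/- i sqrt(-D)) / (2a) = 1.037 +/- 1.6212i.
  For a conjugate pair |z|^2 = z * conj(z) = (product of roots) = c/a = 1/(0.27) = 3.703704, so |z| = sqrt(3.703704) = 1.9245 for both roots.
Moduli of all roots: 0.8000, 1.9245, 1.9245.
All moduli strictly greater than 1? No.
Verdict: Not invertible.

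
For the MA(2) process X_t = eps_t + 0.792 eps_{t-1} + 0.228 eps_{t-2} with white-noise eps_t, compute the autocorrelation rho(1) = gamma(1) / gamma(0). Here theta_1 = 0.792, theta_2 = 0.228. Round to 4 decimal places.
\rho(1) = 0.5792

For an MA(q) process with theta_0 = 1, the autocovariance is
  gamma(k) = sigma^2 * sum_{i=0..q-k} theta_i * theta_{i+k},
and rho(k) = gamma(k) / gamma(0). Sigma^2 cancels.
  numerator   = (1)*(0.792) + (0.792)*(0.228) = 0.972576.
  denominator = (1)^2 + (0.792)^2 + (0.228)^2 = 1.679248.
  rho(1) = 0.972576 / 1.679248 = 0.5792.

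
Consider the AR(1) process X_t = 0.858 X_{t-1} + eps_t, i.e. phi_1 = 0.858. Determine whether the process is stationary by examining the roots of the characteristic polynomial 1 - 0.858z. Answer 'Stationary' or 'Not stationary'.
\text{Stationary}

The AR(p) characteristic polynomial is P(z) = 1 - 0.858z.
Stationarity requires all roots to lie outside the unit circle, i.e. |z| > 1 for every root.
This is linear in z: 1 + (-0.858) z = 0  =>  z = -1/(-0.858) = 1.165501,  |z| = 1.165501.
Moduli of all roots: 1.1655.
All moduli strictly greater than 1? Yes.
Verdict: Stationary.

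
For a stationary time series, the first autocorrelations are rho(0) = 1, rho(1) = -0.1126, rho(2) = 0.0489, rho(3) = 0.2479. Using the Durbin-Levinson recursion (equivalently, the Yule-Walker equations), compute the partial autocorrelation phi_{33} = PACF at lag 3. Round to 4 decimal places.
\phi_{33} = 0.2610

The PACF at lag k is phi_{kk}, the last component of the solution
to the Yule-Walker system G_k phi = r_k where
  (G_k)_{ij} = rho(|i - j|), (r_k)_i = rho(i), i,j = 1..k.
Equivalently, Durbin-Levinson gives phi_{kk} iteratively:
  phi_{11} = rho(1)
  phi_{kk} = [rho(k) - sum_{j=1..k-1} phi_{k-1,j} rho(k-j)]
            / [1 - sum_{j=1..k-1} phi_{k-1,j} rho(j)],
  phi_{k,j} = phi_{k-1,j} - phi_{kk} phi_{k-1,k-j},  j = 1..k-1.
Step k = 1:
  phi_11 = rho(1) = -0.1126.
Step k = 2:
  phi_22 = [rho(2) - phi_11 rho(1)] / [1 - phi_11 rho(1)] = [0.0489 - (-0.1126)(-0.1126)] / [1 - (-0.1126)(-0.1126)]
         = 0.03622124 / 0.98732124 = 0.036686.
  Update: phi_21 = phi_11 - phi_22 phi_11 = -0.1126 - (0.036686)(-0.1126) = -0.108469.
Step k = 3:
  phi_33 = [rho(3) - phi_21 rho(2) - phi_22 rho(1)] / [1 - phi_21 rho(1) - phi_22 rho(2)]
    numerator   = 0.2479 - (-0.108469)(0.0489) - (0.036686)(-0.1126) = 0.25733503
    denominator = 1 - (-0.108469)(-0.1126) - (0.036686)(0.0489) = 0.98599241
  phi_33 = 0.25733503 / 0.98599241 = 0.261.
Therefore phi_{33} = 0.2610.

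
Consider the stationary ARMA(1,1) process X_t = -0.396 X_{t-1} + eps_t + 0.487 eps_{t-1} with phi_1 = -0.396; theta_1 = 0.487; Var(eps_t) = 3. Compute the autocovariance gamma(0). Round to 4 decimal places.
\gamma(0) = 3.0295

Multiply the model equation by X_{t-k} and take expectations. With theta_0 = psi_0 = 1 and psi_j the MA(infinity) weights, this gives
  gamma(k) - sum_i phi_i gamma(k-i) = c_k,
  c_k = sigma^2 * sum_{j=k..q} theta_j psi_{j-k}   (c_k = 0 for k > q),
using gamma(-m) = gamma(m).
psi-weights needed (psi_j = theta_j + sum_i phi_i psi_{j-i}):
  psi_1 = theta_1 + phi_1 = 0.487 + (-0.396) = 0.091
Right-hand sides:
  c_0 = sigma^2 (1 + theta_1 psi_1) = 3 * (1 + (0.487)(0.091)) = 3 * 1.044317 = 3.132951
  c_1 = sigma^2 theta_1 = 3 * (0.487) = 1.461
  c_2 = 0
Equations for k = 0 and k = 1 (AR order 1):
  gamma(0) = phi_1 gamma(1) + c_0
  gamma(1) = phi_1 gamma(0) + c_1
Substituting the second into the first: gamma(0) (1 - phi_1^2) = c_0 + phi_1 c_1, so
  gamma(0) = (c_0 + phi_1 c_1) / (1 - phi_1^2) = (3.132951 + (-0.396)(1.461)) / (1 - (-0.396)^2) = 2.554395 / 0.843184 = 3.029463.
Therefore gamma(0) = 3.0295 (to 4 decimal places).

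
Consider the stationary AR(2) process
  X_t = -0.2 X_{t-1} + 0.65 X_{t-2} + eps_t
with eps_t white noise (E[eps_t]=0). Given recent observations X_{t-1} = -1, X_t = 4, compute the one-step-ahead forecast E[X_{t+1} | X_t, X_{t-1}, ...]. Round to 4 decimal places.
E[X_{t+1} \mid \mathcal F_t] = -1.4500

For an AR(p) model X_t = c + sum_i phi_i X_{t-i} + eps_t, the
one-step-ahead conditional mean is
  E[X_{t+1} | X_t, ...] = c + sum_i phi_i X_{t+1-i}.
Substitute known values:
  E[X_{t+1} | ...] = (-0.2) * (4) + (0.65) * (-1)
                   = -1.4500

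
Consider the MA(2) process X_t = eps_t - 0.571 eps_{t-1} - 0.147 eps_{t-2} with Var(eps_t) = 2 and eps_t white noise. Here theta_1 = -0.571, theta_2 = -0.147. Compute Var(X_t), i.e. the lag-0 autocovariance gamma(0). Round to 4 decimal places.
\gamma(0) = 2.6953

For an MA(q) process X_t = eps_t + sum_i theta_i eps_{t-i} with
Var(eps_t) = sigma^2, the variance is
  gamma(0) = sigma^2 * (1 + sum_i theta_i^2).
  sum_i theta_i^2 = (-0.571)^2 + (-0.147)^2 = 0.326041 + 0.021609 = 0.34765.
  gamma(0) = 2 * (1 + 0.34765) = 2 * 1.34765 = 2.6953.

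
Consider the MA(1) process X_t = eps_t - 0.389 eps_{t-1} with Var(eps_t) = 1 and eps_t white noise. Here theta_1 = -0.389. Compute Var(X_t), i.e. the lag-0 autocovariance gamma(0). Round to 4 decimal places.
\gamma(0) = 1.1513

For an MA(q) process X_t = eps_t + sum_i theta_i eps_{t-i} with
Var(eps_t) = sigma^2, the variance is
  gamma(0) = sigma^2 * (1 + sum_i theta_i^2).
  sum_i theta_i^2 = (-0.389)^2 = 0.151321.
  gamma(0) = 1 * (1 + 0.151321) = 1 * 1.151321 = 1.151321, which rounds to 1.1513.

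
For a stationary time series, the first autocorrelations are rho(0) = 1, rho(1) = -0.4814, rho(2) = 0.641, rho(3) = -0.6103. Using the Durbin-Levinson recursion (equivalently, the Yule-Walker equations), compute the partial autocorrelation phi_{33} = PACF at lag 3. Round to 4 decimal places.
\phi_{33} = -0.3810

The PACF at lag k is phi_{kk}, the last component of the solution
to the Yule-Walker system G_k phi = r_k where
  (G_k)_{ij} = rho(|i - j|), (r_k)_i = rho(i), i,j = 1..k.
Equivalently, Durbin-Levinson gives phi_{kk} iteratively:
  phi_{11} = rho(1)
  phi_{kk} = [rho(k) - sum_{j=1..k-1} phi_{k-1,j} rho(k-j)]
            / [1 - sum_{j=1..k-1} phi_{k-1,j} rho(j)],
  phi_{k,j} = phi_{k-1,j} - phi_{kk} phi_{k-1,k-j},  j = 1..k-1.
Step k = 1:
  phi_11 = rho(1) = -0.4814.
Step k = 2:
  phi_22 = [rho(2) - phi_11 rho(1)] / [1 - phi_11 rho(1)] = [0.641 - (-0.4814)(-0.4814)] / [1 - (-0.4814)(-0.4814)]
         = 0.40925404 / 0.76825404 = 0.532707.
  Update: phi_21 = phi_11 - phi_22 phi_11 = -0.4814 - (0.532707)(-0.4814) = -0.224955.
Step k = 3:
  phi_33 = [rho(3) - phi_21 rho(2) - phi_22 rho(1)] / [1 - phi_21 rho(1) - phi_22 rho(2)]
    numerator   = -0.6103 - (-0.224955)(0.641) - (0.532707)(-0.4814) = -0.20965885
    denominator = 1 - (-0.224955)(-0.4814) - (0.532707)(0.641) = 0.55024169
  phi_33 = -0.20965885 / 0.55024169 = -0.381.
Therefore phi_{33} = -0.3810.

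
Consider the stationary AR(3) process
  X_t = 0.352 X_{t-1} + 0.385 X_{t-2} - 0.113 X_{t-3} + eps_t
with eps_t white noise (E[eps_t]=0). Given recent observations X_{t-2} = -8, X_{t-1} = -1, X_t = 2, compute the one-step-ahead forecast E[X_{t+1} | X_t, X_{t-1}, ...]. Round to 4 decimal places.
E[X_{t+1} \mid \mathcal F_t] = 1.2230

For an AR(p) model X_t = c + sum_i phi_i X_{t-i} + eps_t, the
one-step-ahead conditional mean is
  E[X_{t+1} | X_t, ...] = c + sum_i phi_i X_{t+1-i}.
Substitute known values:
  E[X_{t+1} | ...] = (0.352) * (2) + (0.385) * (-1) + (-0.113) * (-8)
                   = 1.2230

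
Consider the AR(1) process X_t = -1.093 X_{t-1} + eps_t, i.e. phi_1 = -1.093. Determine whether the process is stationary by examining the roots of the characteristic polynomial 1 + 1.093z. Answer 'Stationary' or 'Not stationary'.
\text{Not stationary}

The AR(p) characteristic polynomial is P(z) = 1 + 1.093z.
Stationarity requires all roots to lie outside the unit circle, i.e. |z| > 1 for every root.
This is linear in z: 1 + (1.093) z = 0  =>  z = -1/(1.093) = -0.914913,  |z| = 0.914913.
Moduli of all roots: 0.9149.
All moduli strictly greater than 1? No.
Verdict: Not stationary.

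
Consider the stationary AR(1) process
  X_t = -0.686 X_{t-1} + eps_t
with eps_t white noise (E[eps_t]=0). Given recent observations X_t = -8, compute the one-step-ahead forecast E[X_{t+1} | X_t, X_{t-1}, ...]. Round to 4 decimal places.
E[X_{t+1} \mid \mathcal F_t] = 5.4880

For an AR(p) model X_t = c + sum_i phi_i X_{t-i} + eps_t, the
one-step-ahead conditional mean is
  E[X_{t+1} | X_t, ...] = c + sum_i phi_i X_{t+1-i}.
Substitute known values:
  E[X_{t+1} | ...] = (-0.686) * (-8)
                   = 5.4880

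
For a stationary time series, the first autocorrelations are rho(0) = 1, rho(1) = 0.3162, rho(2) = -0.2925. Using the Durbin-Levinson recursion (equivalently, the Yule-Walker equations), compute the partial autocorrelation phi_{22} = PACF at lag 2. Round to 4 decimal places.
\phi_{22} = -0.4361

The PACF at lag k is phi_{kk}, the last component of the solution
to the Yule-Walker system G_k phi = r_k where
  (G_k)_{ij} = rho(|i - j|), (r_k)_i = rho(i), i,j = 1..k.
Equivalently, Durbin-Levinson gives phi_{kk} iteratively:
  phi_{11} = rho(1)
  phi_{kk} = [rho(k) - sum_{j=1..k-1} phi_{k-1,j} rho(k-j)]
            / [1 - sum_{j=1..k-1} phi_{k-1,j} rho(j)],
  phi_{k,j} = phi_{k-1,j} - phi_{kk} phi_{k-1,k-j},  j = 1..k-1.
Step k = 1:
  phi_11 = rho(1) = 0.3162.
Step k = 2:
  phi_22 = [rho(2) - phi_11 rho(1)] / [1 - phi_11 rho(1)] = [-0.2925 - (0.3162)(0.3162)] / [1 - (0.3162)(0.3162)]
         = -0.39248244 / 0.90001756 = -0.4361.
Therefore phi_{22} = -0.4361.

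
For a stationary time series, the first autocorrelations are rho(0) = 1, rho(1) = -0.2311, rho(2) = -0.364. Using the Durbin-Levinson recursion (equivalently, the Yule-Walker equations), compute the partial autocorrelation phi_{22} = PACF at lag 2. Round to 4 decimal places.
\phi_{22} = -0.4410

The PACF at lag k is phi_{kk}, the last component of the solution
to the Yule-Walker system G_k phi = r_k where
  (G_k)_{ij} = rho(|i - j|), (r_k)_i = rho(i), i,j = 1..k.
Equivalently, Durbin-Levinson gives phi_{kk} iteratively:
  phi_{11} = rho(1)
  phi_{kk} = [rho(k) - sum_{j=1..k-1} phi_{k-1,j} rho(k-j)]
            / [1 - sum_{j=1..k-1} phi_{k-1,j} rho(j)],
  phi_{k,j} = phi_{k-1,j} - phi_{kk} phi_{k-1,k-j},  j = 1..k-1.
Step k = 1:
  phi_11 = rho(1) = -0.2311.
Step k = 2:
  phi_22 = [rho(2) - phi_11 rho(1)] / [1 - phi_11 rho(1)] = [-0.364 - (-0.2311)(-0.2311)] / [1 - (-0.2311)(-0.2311)]
         = -0.41740721 / 0.94659279 = -0.441.
Therefore phi_{22} = -0.4410.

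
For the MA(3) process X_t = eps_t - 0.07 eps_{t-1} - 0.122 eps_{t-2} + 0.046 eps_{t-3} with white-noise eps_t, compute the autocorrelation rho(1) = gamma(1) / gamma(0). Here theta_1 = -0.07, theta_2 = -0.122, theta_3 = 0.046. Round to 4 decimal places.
\rho(1) = -0.0656

For an MA(q) process with theta_0 = 1, the autocovariance is
  gamma(k) = sigma^2 * sum_{i=0..q-k} theta_i * theta_{i+k},
and rho(k) = gamma(k) / gamma(0). Sigma^2 cancels.
  numerator   = (1)*(-0.07) + (-0.07)*(-0.122) + (-0.122)*(0.046) = -0.067072.
  denominator = (1)^2 + (-0.07)^2 + (-0.122)^2 + (0.046)^2 = 1.0219.
  rho(1) = -0.067072 / 1.0219 = -0.0656.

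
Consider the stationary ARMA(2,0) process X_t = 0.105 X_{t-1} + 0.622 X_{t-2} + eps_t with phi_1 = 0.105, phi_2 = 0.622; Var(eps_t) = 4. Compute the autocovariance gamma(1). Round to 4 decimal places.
\gamma(1) = 1.9638

Multiply the model equation by X_{t-k} and take expectations. With theta_0 = psi_0 = 1 and psi_j the MA(infinity) weights, this gives
  gamma(k) - sum_i phi_i gamma(k-i) = c_k,
  c_k = sigma^2 * sum_{j=k..q} theta_j psi_{j-k}   (c_k = 0 for k > q),
using gamma(-m) = gamma(m).
Pure AR (q = 0): c_0 = sigma^2 = 4, c_k = 0 for k >= 1.
Equations for k = 0, 1, 2 (AR order 2, c_2 = 0):
  (E0) gamma(0) = phi_1 gamma(1) + phi_2 gamma(2) + c_0
  (E1) gamma(1) = phi_1 gamma(0) + phi_2 gamma(1) + c_1
  (E2) gamma(2) = phi_1 gamma(1) + phi_2 gamma(0)
From (E1): gamma(1) = A gamma(0) + B with
  A = phi_1 / (1 - phi_2) = 0.105 / 0.378 = 0.277778,   B = c_1 / (1 - phi_2) = 0 / 0.378 = 0.
Insert (E2) into (E0): gamma(0) (1 - phi_2^2) = phi_1 (1 + phi_2) gamma(1) + c_0.
  phi_1 (1 + phi_2) = (0.105)(1.622) = 0.17031,   1 - phi_2^2 = 0.613116.
Replace gamma(1) by A gamma(0) + B and collect gamma(0):
  gamma(0) [0.613116 - (0.17031)(0.277778)] = c_0 = 4
  gamma(0) * 0.565808 = 4
  gamma(0) = 4 / 0.565808 = 7.06954.
  gamma(1) = A gamma(0) = (0.277778)(7.06954) = 1.963761.
Therefore gamma(1) = 1.9638 (to 4 decimal places).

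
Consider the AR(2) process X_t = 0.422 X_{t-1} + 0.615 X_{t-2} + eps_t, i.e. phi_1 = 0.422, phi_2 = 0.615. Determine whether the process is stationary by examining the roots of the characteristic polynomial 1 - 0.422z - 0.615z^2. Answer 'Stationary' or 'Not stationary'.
\text{Not stationary}

The AR(p) characteristic polynomial is P(z) = 1 - 0.422z - 0.615z^2.
Stationarity requires all roots to lie outside the unit circle, i.e. |z| > 1 for every root.
Set 1 + (-0.422) z + (-0.615) z^2 = 0, i.e. a z^2 + b z + c = 0 with a = -0.615, b = -0.422, c = 1.
Discriminant D = b^2 - 4ac = (-0.422)^2 - 4*(-0.615)*1 = 0.178084 - (-2.46) = 2.638084.
D >= 0, so the roots are real: z = (-b +/- sqrt(D)) / (2a) = (0.422 +/- 1.624218) / (-1.23).
  z_1 = (0.422 + 1.624218) / (-1.23) = -1.6636,   |z_1| = 1.6636.
  z_2 = (0.422 - 1.624218) / (-1.23) = 0.9774,   |z_2| = 0.9774.
Moduli of all roots: 1.6636, 0.9774.
All moduli strictly greater than 1? No.
Verdict: Not stationary.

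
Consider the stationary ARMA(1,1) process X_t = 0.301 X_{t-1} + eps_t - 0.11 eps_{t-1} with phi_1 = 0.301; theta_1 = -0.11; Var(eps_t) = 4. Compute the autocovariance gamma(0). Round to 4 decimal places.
\gamma(0) = 4.1605

Multiply the model equation by X_{t-k} and take expectations. With theta_0 = psi_0 = 1 and psi_j the MA(infinity) weights, this gives
  gamma(k) - sum_i phi_i gamma(k-i) = c_k,
  c_k = sigma^2 * sum_{j=k..q} theta_j psi_{j-k}   (c_k = 0 for k > q),
using gamma(-m) = gamma(m).
psi-weights needed (psi_j = theta_j + sum_i phi_i psi_{j-i}):
  psi_1 = theta_1 + phi_1 = -0.11 + (0.301) = 0.191
Right-hand sides:
  c_0 = sigma^2 (1 + theta_1 psi_1) = 4 * (1 + (-0.11)(0.191)) = 4 * 0.97899 = 3.91596
  c_1 = sigma^2 theta_1 = 4 * (-0.11) = -0.44
  c_2 = 0
Equations for k = 0 and k = 1 (AR order 1):
  gamma(0) = phi_1 gamma(1) + c_0
  gamma(1) = phi_1 gamma(0) + c_1
Substituting the second into the first: gamma(0) (1 - phi_1^2) = c_0 + phi_1 c_1, so
  gamma(0) = (c_0 + phi_1 c_1) / (1 - phi_1^2) = (3.91596 + (0.301)(-0.44)) / (1 - (0.301)^2) = 3.78352 / 0.909399 = 4.160462.
Therefore gamma(0) = 4.1605 (to 4 decimal places).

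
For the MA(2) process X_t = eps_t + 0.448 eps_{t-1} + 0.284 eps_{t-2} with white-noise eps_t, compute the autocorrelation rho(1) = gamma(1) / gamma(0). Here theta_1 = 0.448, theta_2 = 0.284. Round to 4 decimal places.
\rho(1) = 0.4489

For an MA(q) process with theta_0 = 1, the autocovariance is
  gamma(k) = sigma^2 * sum_{i=0..q-k} theta_i * theta_{i+k},
and rho(k) = gamma(k) / gamma(0). Sigma^2 cancels.
  numerator   = (1)*(0.448) + (0.448)*(0.284) = 0.575232.
  denominator = (1)^2 + (0.448)^2 + (0.284)^2 = 1.28136.
  rho(1) = 0.575232 / 1.28136 = 0.4489.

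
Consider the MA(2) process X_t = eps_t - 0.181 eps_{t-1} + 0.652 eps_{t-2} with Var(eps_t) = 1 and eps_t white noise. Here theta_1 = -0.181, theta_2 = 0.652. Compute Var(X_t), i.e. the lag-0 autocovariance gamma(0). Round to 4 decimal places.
\gamma(0) = 1.4579

For an MA(q) process X_t = eps_t + sum_i theta_i eps_{t-i} with
Var(eps_t) = sigma^2, the variance is
  gamma(0) = sigma^2 * (1 + sum_i theta_i^2).
  sum_i theta_i^2 = (-0.181)^2 + (0.652)^2 = 0.032761 + 0.425104 = 0.457865.
  gamma(0) = 1 * (1 + 0.457865) = 1 * 1.457865 = 1.457865, which rounds to 1.4579.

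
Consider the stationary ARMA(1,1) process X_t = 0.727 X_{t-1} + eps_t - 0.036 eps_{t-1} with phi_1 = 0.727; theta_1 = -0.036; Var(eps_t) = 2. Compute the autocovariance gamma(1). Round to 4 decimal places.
\gamma(1) = 2.8545

Multiply the model equation by X_{t-k} and take expectations. With theta_0 = psi_0 = 1 and psi_j the MA(infinity) weights, this gives
  gamma(k) - sum_i phi_i gamma(k-i) = c_k,
  c_k = sigma^2 * sum_{j=k..q} theta_j psi_{j-k}   (c_k = 0 for k > q),
using gamma(-m) = gamma(m).
psi-weights needed (psi_j = theta_j + sum_i phi_i psi_{j-i}):
  psi_1 = theta_1 + phi_1 = -0.036 + (0.727) = 0.691
Right-hand sides:
  c_0 = sigma^2 (1 + theta_1 psi_1) = 2 * (1 + (-0.036)(0.691)) = 2 * 0.975124 = 1.950248
  c_1 = sigma^2 theta_1 = 2 * (-0.036) = -0.072
  c_2 = 0
Equations for k = 0 and k = 1 (AR order 1):
  gamma(0) = phi_1 gamma(1) + c_0
  gamma(1) = phi_1 gamma(0) + c_1
Substituting the second into the first: gamma(0) (1 - phi_1^2) = c_0 + phi_1 c_1, so
  gamma(0) = (c_0 + phi_1 c_1) / (1 - phi_1^2) = (1.950248 + (0.727)(-0.072)) / (1 - (0.727)^2) = 1.897904 / 0.471471 = 4.025495.
  gamma(1) = phi_1 gamma(0) + c_1 = (0.727)(4.025495) + (-0.072) = 2.854535.
Therefore gamma(1) = 2.8545 (to 4 decimal places).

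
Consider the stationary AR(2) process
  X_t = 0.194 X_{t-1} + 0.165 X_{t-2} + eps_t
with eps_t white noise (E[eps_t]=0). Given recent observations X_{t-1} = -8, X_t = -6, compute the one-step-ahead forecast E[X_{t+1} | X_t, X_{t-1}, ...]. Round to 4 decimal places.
E[X_{t+1} \mid \mathcal F_t] = -2.4840

For an AR(p) model X_t = c + sum_i phi_i X_{t-i} + eps_t, the
one-step-ahead conditional mean is
  E[X_{t+1} | X_t, ...] = c + sum_i phi_i X_{t+1-i}.
Substitute known values:
  E[X_{t+1} | ...] = (0.194) * (-6) + (0.165) * (-8)
                   = -2.4840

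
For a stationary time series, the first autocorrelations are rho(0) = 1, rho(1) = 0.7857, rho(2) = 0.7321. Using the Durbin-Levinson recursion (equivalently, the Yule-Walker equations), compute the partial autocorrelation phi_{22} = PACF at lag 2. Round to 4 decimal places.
\phi_{22} = 0.2999

The PACF at lag k is phi_{kk}, the last component of the solution
to the Yule-Walker system G_k phi = r_k where
  (G_k)_{ij} = rho(|i - j|), (r_k)_i = rho(i), i,j = 1..k.
Equivalently, Durbin-Levinson gives phi_{kk} iteratively:
  phi_{11} = rho(1)
  phi_{kk} = [rho(k) - sum_{j=1..k-1} phi_{k-1,j} rho(k-j)]
            / [1 - sum_{j=1..k-1} phi_{k-1,j} rho(j)],
  phi_{k,j} = phi_{k-1,j} - phi_{kk} phi_{k-1,k-j},  j = 1..k-1.
Step k = 1:
  phi_11 = rho(1) = 0.7857.
Step k = 2:
  phi_22 = [rho(2) - phi_11 rho(1)] / [1 - phi_11 rho(1)] = [0.7321 - (0.7857)(0.7857)] / [1 - (0.7857)(0.7857)]
         = 0.11477551 / 0.38267551 = 0.2999.
Therefore phi_{22} = 0.2999.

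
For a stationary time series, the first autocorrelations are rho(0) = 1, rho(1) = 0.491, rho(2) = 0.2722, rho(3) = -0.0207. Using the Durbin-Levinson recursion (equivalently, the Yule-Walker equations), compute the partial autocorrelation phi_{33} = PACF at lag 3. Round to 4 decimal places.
\phi_{33} = -0.2231

The PACF at lag k is phi_{kk}, the last component of the solution
to the Yule-Walker system G_k phi = r_k where
  (G_k)_{ij} = rho(|i - j|), (r_k)_i = rho(i), i,j = 1..k.
Equivalently, Durbin-Levinson gives phi_{kk} iteratively:
  phi_{11} = rho(1)
  phi_{kk} = [rho(k) - sum_{j=1..k-1} phi_{k-1,j} rho(k-j)]
            / [1 - sum_{j=1..k-1} phi_{k-1,j} rho(j)],
  phi_{k,j} = phi_{k-1,j} - phi_{kk} phi_{k-1,k-j},  j = 1..k-1.
Step k = 1:
  phi_11 = rho(1) = 0.491.
Step k = 2:
  phi_22 = [rho(2) - phi_11 rho(1)] / [1 - phi_11 rho(1)] = [0.2722 - (0.491)(0.491)] / [1 - (0.491)(0.491)]
         = 0.031119 / 0.758919 = 0.041004.
  Update: phi_21 = phi_11 - phi_22 phi_11 = 0.491 - (0.041004)(0.491) = 0.470867.
Step k = 3:
  phi_33 = [rho(3) - phi_21 rho(2) - phi_22 rho(1)] / [1 - phi_21 rho(1) - phi_22 rho(2)]
    numerator   = -0.0207 - (0.470867)(0.2722) - (0.041004)(0.491) = -0.16900311
    denominator = 1 - (0.470867)(0.491) - (0.041004)(0.2722) = 0.75764298
  phi_33 = -0.16900311 / 0.75764298 = -0.2231.
Therefore phi_{33} = -0.2231.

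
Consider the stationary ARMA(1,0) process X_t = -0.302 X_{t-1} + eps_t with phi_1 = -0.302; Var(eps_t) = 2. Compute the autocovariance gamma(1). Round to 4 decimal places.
\gamma(1) = -0.6646

Multiply the model equation by X_{t-k} and take expectations. With theta_0 = psi_0 = 1 and psi_j the MA(infinity) weights, this gives
  gamma(k) - sum_i phi_i gamma(k-i) = c_k,
  c_k = sigma^2 * sum_{j=k..q} theta_j psi_{j-k}   (c_k = 0 for k > q),
using gamma(-m) = gamma(m).
Pure AR (q = 0): c_0 = sigma^2 = 2, c_k = 0 for k >= 1.
Equations for k = 0 and k = 1 (AR order 1):
  gamma(0) = phi_1 gamma(1) + c_0
  gamma(1) = phi_1 gamma(0) + c_1
Substituting the second into the first: gamma(0) (1 - phi_1^2) = c_0 + phi_1 c_1, so
  gamma(0) = c_0 / (1 - phi_1^2) = 2 / (1 - (-0.302)^2) = 2 / 0.908796 = 2.200714.
  gamma(1) = phi_1 gamma(0) = (-0.302)(2.200714) = -0.664616.
Therefore gamma(1) = -0.6646 (to 4 decimal places).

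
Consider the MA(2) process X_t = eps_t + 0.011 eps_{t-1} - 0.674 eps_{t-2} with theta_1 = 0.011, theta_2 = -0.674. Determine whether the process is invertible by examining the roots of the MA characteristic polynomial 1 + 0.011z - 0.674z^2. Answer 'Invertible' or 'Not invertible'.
\text{Invertible}

The MA(q) characteristic polynomial is P(z) = 1 + 0.011z - 0.674z^2.
Invertibility requires all roots to lie outside the unit circle, i.e. |z| > 1 for every root.
Set 1 + (0.011) z + (-0.674) z^2 = 0, i.e. a z^2 + b z + c = 0 with a = -0.674, b = 0.011, c = 1.
Discriminant D = b^2 - 4ac = (0.011)^2 - 4*(-0.674)*1 = 0.000121 - (-2.696) = 2.696121.
D >= 0, so the roots are real: z = (-b +/- sqrt(D)) / (2a) = (-0.011 +/- 1.641987) / (-1.348).
  z_1 = (-0.011 + 1.641987) / (-1.348) = -1.2099,   |z_1| = 1.2099.
  z_2 = (-0.011 - 1.641987) / (-1.348) = 1.2263,   |z_2| = 1.2263.
Moduli of all roots: 1.2099, 1.2263.
All moduli strictly greater than 1? Yes.
Verdict: Invertible.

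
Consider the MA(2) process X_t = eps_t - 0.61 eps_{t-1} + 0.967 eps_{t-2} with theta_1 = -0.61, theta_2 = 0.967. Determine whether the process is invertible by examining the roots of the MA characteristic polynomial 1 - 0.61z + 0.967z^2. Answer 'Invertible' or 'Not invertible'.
\text{Invertible}

The MA(q) characteristic polynomial is P(z) = 1 - 0.61z + 0.967z^2.
Invertibility requires all roots to lie outside the unit circle, i.e. |z| > 1 for every root.
Set 1 + (-0.61) z + (0.967) z^2 = 0, i.e. a z^2 + b z + c = 0 with a = 0.967, b = -0.61, c = 1.
Discriminant D = b^2 - 4ac = (-0.61)^2 - 4*(0.967)*1 = 0.3721 - (3.868) = -3.4959.
D < 0, so the roots are the complex-conjugate pair z = (-b +/- i sqrt(-D)) / (2a) = 0.3154 +/- 0.9668i.
For a conjugate pair |z|^2 = z * conj(z) = (product of roots) = c/a = 1/(0.967) = 1.034126, so |z| = sqrt(1.034126) = 1.0169 for both roots.
Moduli of all roots: 1.0169, 1.0169.
All moduli strictly greater than 1? Yes.
Verdict: Invertible.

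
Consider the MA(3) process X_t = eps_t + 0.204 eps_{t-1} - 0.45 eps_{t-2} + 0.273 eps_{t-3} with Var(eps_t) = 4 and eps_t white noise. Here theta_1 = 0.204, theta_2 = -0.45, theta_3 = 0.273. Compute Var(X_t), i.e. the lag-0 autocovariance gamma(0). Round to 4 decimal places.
\gamma(0) = 5.2746

For an MA(q) process X_t = eps_t + sum_i theta_i eps_{t-i} with
Var(eps_t) = sigma^2, the variance is
  gamma(0) = sigma^2 * (1 + sum_i theta_i^2).
  sum_i theta_i^2 = (0.204)^2 + (-0.45)^2 + (0.273)^2 = 0.041616 + 0.2025 + 0.074529 = 0.318645.
  gamma(0) = 4 * (1 + 0.318645) = 4 * 1.318645 = 5.27458, which rounds to 5.2746.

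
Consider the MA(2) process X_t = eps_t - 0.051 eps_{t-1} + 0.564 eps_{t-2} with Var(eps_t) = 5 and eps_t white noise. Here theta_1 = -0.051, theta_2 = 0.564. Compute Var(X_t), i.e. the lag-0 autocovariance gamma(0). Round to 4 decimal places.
\gamma(0) = 6.6035

For an MA(q) process X_t = eps_t + sum_i theta_i eps_{t-i} with
Var(eps_t) = sigma^2, the variance is
  gamma(0) = sigma^2 * (1 + sum_i theta_i^2).
  sum_i theta_i^2 = (-0.051)^2 + (0.564)^2 = 0.002601 + 0.318096 = 0.320697.
  gamma(0) = 5 * (1 + 0.320697) = 5 * 1.320697 = 6.603485, which rounds to 6.6035.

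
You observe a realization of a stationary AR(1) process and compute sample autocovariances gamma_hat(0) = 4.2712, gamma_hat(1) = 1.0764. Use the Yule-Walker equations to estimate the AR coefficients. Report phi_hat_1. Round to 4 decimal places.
\hat\phi_{1} = 0.2520

The Yule-Walker equations for an AR(p) process read, in matrix form,
  Gamma_p phi = r_p,   with   (Gamma_p)_{ij} = gamma(|i - j|),
                       (r_p)_i = gamma(i),   i,j = 1..p.
Substitute the sample gammas (Toeplitz matrix and right-hand side of size 1):
  Gamma_p = [[4.2712]]
  r_p     = [1.0764]
With p = 1 this is the single equation gamma(0) phi_1 = gamma(1):
  phi_hat_1 = gamma(1) / gamma(0) = 1.0764 / 4.2712 = 0.2520.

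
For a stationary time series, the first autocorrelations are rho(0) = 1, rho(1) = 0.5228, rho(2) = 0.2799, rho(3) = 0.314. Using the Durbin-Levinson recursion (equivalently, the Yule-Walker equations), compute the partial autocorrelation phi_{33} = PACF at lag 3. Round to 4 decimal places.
\phi_{33} = 0.2261

The PACF at lag k is phi_{kk}, the last component of the solution
to the Yule-Walker system G_k phi = r_k where
  (G_k)_{ij} = rho(|i - j|), (r_k)_i = rho(i), i,j = 1..k.
Equivalently, Durbin-Levinson gives phi_{kk} iteratively:
  phi_{11} = rho(1)
  phi_{kk} = [rho(k) - sum_{j=1..k-1} phi_{k-1,j} rho(k-j)]
            / [1 - sum_{j=1..k-1} phi_{k-1,j} rho(j)],
  phi_{k,j} = phi_{k-1,j} - phi_{kk} phi_{k-1,k-j},  j = 1..k-1.
Step k = 1:
  phi_11 = rho(1) = 0.5228.
Step k = 2:
  phi_22 = [rho(2) - phi_11 rho(1)] / [1 - phi_11 rho(1)] = [0.2799 - (0.5228)(0.5228)] / [1 - (0.5228)(0.5228)]
         = 0.00658016 / 0.72668016 = 0.009055.
  Update: phi_21 = phi_11 - phi_22 phi_11 = 0.5228 - (0.009055)(0.5228) = 0.518066.
Step k = 3:
  phi_33 = [rho(3) - phi_21 rho(2) - phi_22 rho(1)] / [1 - phi_21 rho(1) - phi_22 rho(2)]
    numerator   = 0.314 - (0.518066)(0.2799) - (0.009055)(0.5228) = 0.16425932
    denominator = 1 - (0.518066)(0.5228) - (0.009055)(0.2799) = 0.72662058
  phi_33 = 0.16425932 / 0.72662058 = 0.2261.
Therefore phi_{33} = 0.2261.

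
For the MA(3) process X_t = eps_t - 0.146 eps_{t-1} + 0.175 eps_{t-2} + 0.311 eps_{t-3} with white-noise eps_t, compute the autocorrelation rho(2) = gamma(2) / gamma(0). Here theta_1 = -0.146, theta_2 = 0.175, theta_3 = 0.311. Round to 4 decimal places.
\rho(2) = 0.1128

For an MA(q) process with theta_0 = 1, the autocovariance is
  gamma(k) = sigma^2 * sum_{i=0..q-k} theta_i * theta_{i+k},
and rho(k) = gamma(k) / gamma(0). Sigma^2 cancels.
  numerator   = (1)*(0.175) + (-0.146)*(0.311) = 0.129594.
  denominator = (1)^2 + (-0.146)^2 + (0.175)^2 + (0.311)^2 = 1.148662.
  rho(2) = 0.129594 / 1.148662 = 0.1128.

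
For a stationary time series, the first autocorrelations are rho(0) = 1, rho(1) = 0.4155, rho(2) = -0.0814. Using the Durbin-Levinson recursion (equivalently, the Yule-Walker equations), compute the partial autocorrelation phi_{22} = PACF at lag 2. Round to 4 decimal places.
\phi_{22} = -0.3070

The PACF at lag k is phi_{kk}, the last component of the solution
to the Yule-Walker system G_k phi = r_k where
  (G_k)_{ij} = rho(|i - j|), (r_k)_i = rho(i), i,j = 1..k.
Equivalently, Durbin-Levinson gives phi_{kk} iteratively:
  phi_{11} = rho(1)
  phi_{kk} = [rho(k) - sum_{j=1..k-1} phi_{k-1,j} rho(k-j)]
            / [1 - sum_{j=1..k-1} phi_{k-1,j} rho(j)],
  phi_{k,j} = phi_{k-1,j} - phi_{kk} phi_{k-1,k-j},  j = 1..k-1.
Step k = 1:
  phi_11 = rho(1) = 0.4155.
Step k = 2:
  phi_22 = [rho(2) - phi_11 rho(1)] / [1 - phi_11 rho(1)] = [-0.0814 - (0.4155)(0.4155)] / [1 - (0.4155)(0.4155)]
         = -0.25404025 / 0.82735975 = -0.307.
Therefore phi_{22} = -0.3070.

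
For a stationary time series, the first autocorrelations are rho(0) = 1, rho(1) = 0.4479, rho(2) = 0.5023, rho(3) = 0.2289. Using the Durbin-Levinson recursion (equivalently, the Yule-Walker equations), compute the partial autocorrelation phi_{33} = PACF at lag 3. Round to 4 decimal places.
\phi_{33} = -0.1170

The PACF at lag k is phi_{kk}, the last component of the solution
to the Yule-Walker system G_k phi = r_k where
  (G_k)_{ij} = rho(|i - j|), (r_k)_i = rho(i), i,j = 1..k.
Equivalently, Durbin-Levinson gives phi_{kk} iteratively:
  phi_{11} = rho(1)
  phi_{kk} = [rho(k) - sum_{j=1..k-1} phi_{k-1,j} rho(k-j)]
            / [1 - sum_{j=1..k-1} phi_{k-1,j} rho(j)],
  phi_{k,j} = phi_{k-1,j} - phi_{kk} phi_{k-1,k-j},  j = 1..k-1.
Step k = 1:
  phi_11 = rho(1) = 0.4479.
Step k = 2:
  phi_22 = [rho(2) - phi_11 rho(1)] / [1 - phi_11 rho(1)] = [0.5023 - (0.4479)(0.4479)] / [1 - (0.4479)(0.4479)]
         = 0.30168559 / 0.79938559 = 0.377397.
  Update: phi_21 = phi_11 - phi_22 phi_11 = 0.4479 - (0.377397)(0.4479) = 0.278864.
Step k = 3:
  phi_33 = [rho(3) - phi_21 rho(2) - phi_22 rho(1)] / [1 - phi_21 rho(1) - phi_22 rho(2)]
    numerator   = 0.2289 - (0.278864)(0.5023) - (0.377397)(0.4479) = -0.08020941
    denominator = 1 - (0.278864)(0.4479) - (0.377397)(0.5023) = 0.6855304
  phi_33 = -0.08020941 / 0.6855304 = -0.117.
Therefore phi_{33} = -0.1170.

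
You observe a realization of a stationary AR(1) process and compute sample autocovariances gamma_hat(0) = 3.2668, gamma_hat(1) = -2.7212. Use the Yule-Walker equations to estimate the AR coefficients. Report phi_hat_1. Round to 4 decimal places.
\hat\phi_{1} = -0.8330

The Yule-Walker equations for an AR(p) process read, in matrix form,
  Gamma_p phi = r_p,   with   (Gamma_p)_{ij} = gamma(|i - j|),
                       (r_p)_i = gamma(i),   i,j = 1..p.
Substitute the sample gammas (Toeplitz matrix and right-hand side of size 1):
  Gamma_p = [[3.2668]]
  r_p     = [-2.7212]
With p = 1 this is the single equation gamma(0) phi_1 = gamma(1):
  phi_hat_1 = gamma(1) / gamma(0) = -2.7212 / 3.2668 = -0.8330.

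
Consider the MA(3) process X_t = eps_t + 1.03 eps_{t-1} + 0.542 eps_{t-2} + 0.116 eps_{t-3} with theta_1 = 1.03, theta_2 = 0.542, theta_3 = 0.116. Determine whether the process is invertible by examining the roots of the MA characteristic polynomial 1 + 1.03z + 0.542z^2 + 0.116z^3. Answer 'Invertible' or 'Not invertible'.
\text{Invertible}

The MA(q) characteristic polynomial is P(z) = 1 + 1.03z + 0.542z^2 + 0.116z^3.
Invertibility requires all roots to lie outside the unit circle, i.e. |z| > 1 for every root.
Degree 3: look for a simple real root z0 first, then factor out (1 - z/z0) and solve the remaining quadratic.
Testing z0 = -2.5: P(-2.5) = 1 + (1.03)(-2.5) + (0.542)(-2.5)^2 + (0.116)(-2.5)^3
  = 1 + (-2.575) + (3.3875) + (-1.8125) = 0.  So z_0 = -2.5 is a root, |z_0| = 2.5.
Divide out the factor (1 + 0.4 z) = (1 - z/z0) (since 1/z0 = -0.4):
  P(z) = (1 + 0.4 z)(1 + (0.63) z + (0.29) z^2)
  [check: z-coef 0.63 - (-0.4) = 1.03; z^2-coef 0.29 - (-0.4)(0.63) = 0.542; z^3-coef -(-0.4)(0.29) = 0.116.]
Remaining roots from the quadratic factor 1 + (0.63) z + (0.29) z^2:
  Set 1 + (0.63) z + (0.29) z^2 = 0, i.e. a z^2 + b z + c = 0 with a = 0.29, b = 0.63, c = 1.
  Discriminant D = b^2 - 4ac = (0.63)^2 - 4*(0.29)*1 = 0.3969 - (1.16) = -0.7631.
  D < 0, so the roots are the complex-conjugate pair z = (-b +/- i sqrt(-D)) / (2a) = -1.0862 +/- 1.5061i.
  For a conjugate pair |z|^2 = z * conj(z) = (product of roots) = c/a = 1/(0.29) = 3.448276, so |z| = sqrt(3.448276) = 1.857 for both roots.
Moduli of all roots: 2.5000, 1.8570, 1.8570.
All moduli strictly greater than 1? Yes.
Verdict: Invertible.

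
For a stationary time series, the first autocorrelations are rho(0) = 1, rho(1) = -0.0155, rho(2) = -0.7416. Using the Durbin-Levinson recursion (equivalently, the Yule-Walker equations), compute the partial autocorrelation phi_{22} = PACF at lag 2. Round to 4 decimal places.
\phi_{22} = -0.7420

The PACF at lag k is phi_{kk}, the last component of the solution
to the Yule-Walker system G_k phi = r_k where
  (G_k)_{ij} = rho(|i - j|), (r_k)_i = rho(i), i,j = 1..k.
Equivalently, Durbin-Levinson gives phi_{kk} iteratively:
  phi_{11} = rho(1)
  phi_{kk} = [rho(k) - sum_{j=1..k-1} phi_{k-1,j} rho(k-j)]
            / [1 - sum_{j=1..k-1} phi_{k-1,j} rho(j)],
  phi_{k,j} = phi_{k-1,j} - phi_{kk} phi_{k-1,k-j},  j = 1..k-1.
Step k = 1:
  phi_11 = rho(1) = -0.0155.
Step k = 2:
  phi_22 = [rho(2) - phi_11 rho(1)] / [1 - phi_11 rho(1)] = [-0.7416 - (-0.0155)(-0.0155)] / [1 - (-0.0155)(-0.0155)]
         = -0.74184025 / 0.99975975 = -0.742.
Therefore phi_{22} = -0.7420.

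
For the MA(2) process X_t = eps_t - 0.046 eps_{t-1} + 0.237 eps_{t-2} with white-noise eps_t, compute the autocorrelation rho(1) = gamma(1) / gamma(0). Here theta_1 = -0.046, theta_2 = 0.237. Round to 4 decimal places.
\rho(1) = -0.0538

For an MA(q) process with theta_0 = 1, the autocovariance is
  gamma(k) = sigma^2 * sum_{i=0..q-k} theta_i * theta_{i+k},
and rho(k) = gamma(k) / gamma(0). Sigma^2 cancels.
  numerator   = (1)*(-0.046) + (-0.046)*(0.237) = -0.056902.
  denominator = (1)^2 + (-0.046)^2 + (0.237)^2 = 1.058285.
  rho(1) = -0.056902 / 1.058285 = -0.0538.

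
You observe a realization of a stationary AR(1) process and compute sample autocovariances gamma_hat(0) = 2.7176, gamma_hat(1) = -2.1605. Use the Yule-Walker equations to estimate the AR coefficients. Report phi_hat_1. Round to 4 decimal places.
\hat\phi_{1} = -0.7950

The Yule-Walker equations for an AR(p) process read, in matrix form,
  Gamma_p phi = r_p,   with   (Gamma_p)_{ij} = gamma(|i - j|),
                       (r_p)_i = gamma(i),   i,j = 1..p.
Substitute the sample gammas (Toeplitz matrix and right-hand side of size 1):
  Gamma_p = [[2.7176]]
  r_p     = [-2.1605]
With p = 1 this is the single equation gamma(0) phi_1 = gamma(1):
  phi_hat_1 = gamma(1) / gamma(0) = -2.1605 / 2.7176 = -0.7950.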